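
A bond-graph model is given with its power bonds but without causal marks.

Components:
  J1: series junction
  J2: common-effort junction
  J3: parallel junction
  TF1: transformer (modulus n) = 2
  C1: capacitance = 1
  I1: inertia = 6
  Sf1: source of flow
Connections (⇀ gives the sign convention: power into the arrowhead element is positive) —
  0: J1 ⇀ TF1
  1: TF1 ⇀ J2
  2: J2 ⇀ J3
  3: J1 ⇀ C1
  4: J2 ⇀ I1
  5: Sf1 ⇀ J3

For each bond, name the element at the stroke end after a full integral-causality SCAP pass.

#5 |Sf1  (Sf1: flow source, stroke at near end)
#2 |J3  (only one effort-in slot at J3)
#3 |J1  (C1 integral (e out))
#0 |TF1  (J1 needs exactly one f-in)
#1 |J2  (TF TF1: opposite of bond 0)
#4 |I1  (J2: bond 1 brought effort, rest push out)

b0 |TF1
b1 |J2
b2 |J3
b3 |J1
b4 |I1
b5 |Sf1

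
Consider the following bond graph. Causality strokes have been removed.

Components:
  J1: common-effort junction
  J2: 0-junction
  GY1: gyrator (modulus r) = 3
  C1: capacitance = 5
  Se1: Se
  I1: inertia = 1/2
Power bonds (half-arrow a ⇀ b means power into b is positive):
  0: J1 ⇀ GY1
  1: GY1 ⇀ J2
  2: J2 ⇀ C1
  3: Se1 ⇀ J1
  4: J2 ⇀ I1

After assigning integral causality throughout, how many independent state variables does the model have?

2  (C1, I1 all integral)

#3 stroke→J1  (Se1: effort source, stroke at far end)
#0 stroke→GY1  (0-jn J1 has e-setter on 3)
#1 stroke→GY1  (through GY1, causality inverts; strokes same side of GY1)
#2 stroke→J2  (C1 outputs effort q/C1)
#4 stroke→I1  (J2: bond 2 brought effort, rest push out)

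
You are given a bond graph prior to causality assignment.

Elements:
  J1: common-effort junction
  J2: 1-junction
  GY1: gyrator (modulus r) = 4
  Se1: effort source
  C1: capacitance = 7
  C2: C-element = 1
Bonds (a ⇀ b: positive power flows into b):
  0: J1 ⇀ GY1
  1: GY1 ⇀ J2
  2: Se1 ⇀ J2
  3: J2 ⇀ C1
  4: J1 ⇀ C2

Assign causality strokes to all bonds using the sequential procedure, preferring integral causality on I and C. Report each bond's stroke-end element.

b0 stroke at GY1
b1 stroke at GY1
b2 stroke at J2
b3 stroke at J2
b4 stroke at J1

b2 |J2  (Se1 fixes effort; stroke away)
b3 |J2  (C1 integral (e out))
b1 |GY1  (closing 1-jn rule on J2)
b0 |GY1  (GY1: gyrator matches bond 1)
b4 |J1  (J1: last free bond brings effort in)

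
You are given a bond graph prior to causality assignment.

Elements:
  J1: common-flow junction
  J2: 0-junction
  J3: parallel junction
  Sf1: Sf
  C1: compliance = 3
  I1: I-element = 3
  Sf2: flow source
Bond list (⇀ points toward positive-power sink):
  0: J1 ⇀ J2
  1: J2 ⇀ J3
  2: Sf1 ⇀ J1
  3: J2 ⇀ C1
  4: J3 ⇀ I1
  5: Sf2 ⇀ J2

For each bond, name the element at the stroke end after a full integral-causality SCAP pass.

β0 →J1
β1 →J3
β2 →Sf1
β3 →J2
β4 →I1
β5 →Sf2

β2 |Sf1  (Sf1: flow source, stroke at near end)
β5 |Sf2  (Sf2 (Sf) sets flow on bond)
β0 |J1  (1-jn J1 has f-setter on 2)
β3 |J2  (prefer integral on C1)
β1 |J3  (J2: bond 3 brought effort, rest push out)
β4 |I1  (0-jn J3 has e-setter on 1)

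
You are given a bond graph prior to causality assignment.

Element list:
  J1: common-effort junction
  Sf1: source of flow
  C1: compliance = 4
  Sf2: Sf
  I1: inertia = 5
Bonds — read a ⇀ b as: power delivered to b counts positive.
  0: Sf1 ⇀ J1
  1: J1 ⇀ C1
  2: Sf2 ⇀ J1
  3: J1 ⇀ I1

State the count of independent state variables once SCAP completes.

2  (C1, I1 all integral)

b0 →Sf1  (Sf1 (Sf) sets flow on bond)
b2 →Sf2  (Sf2: flow source, stroke at near end)
b1 →J1  (C1 integral (e out))
b3 →I1  (J1 effort already set via bond 1)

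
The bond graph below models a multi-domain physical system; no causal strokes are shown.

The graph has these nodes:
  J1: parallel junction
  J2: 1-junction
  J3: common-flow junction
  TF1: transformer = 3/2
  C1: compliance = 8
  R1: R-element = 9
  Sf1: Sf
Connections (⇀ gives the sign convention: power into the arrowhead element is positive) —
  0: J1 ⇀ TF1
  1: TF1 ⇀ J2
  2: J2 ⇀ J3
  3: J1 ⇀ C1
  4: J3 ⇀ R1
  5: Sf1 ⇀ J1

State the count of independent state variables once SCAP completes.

β5 →Sf1  (source Sf1 imposes f)
β3 →J1  (C1 outputs effort q/C1)
β0 →TF1  (common-e at J1 fixed by 3)
β1 →J2  (TF1: transformer flips bond 0)
β2 →J3  (only one flow-in slot at J2)
β4 →R1  (only one flow-in slot at J3)

1  (C1 all integral)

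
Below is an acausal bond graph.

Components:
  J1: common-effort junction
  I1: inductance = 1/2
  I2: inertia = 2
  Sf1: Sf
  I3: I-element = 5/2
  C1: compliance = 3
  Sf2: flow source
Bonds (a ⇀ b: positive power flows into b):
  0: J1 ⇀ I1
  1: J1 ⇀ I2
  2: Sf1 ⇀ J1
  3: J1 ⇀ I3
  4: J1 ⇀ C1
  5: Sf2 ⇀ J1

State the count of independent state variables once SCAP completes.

#2 stroke at Sf1  (Sf1 fixes flow; stroke at Sf1)
#5 stroke at Sf2  (Sf2: flow source, stroke at near end)
#0 stroke at I1  (prefer integral on I1)
#1 stroke at I2  (I2 integral (f out))
#3 stroke at I3  (I3 integral (f out))
#4 stroke at J1  (J1: last free bond brings effort in)

4  (C1, I1, I2, I3 all integral)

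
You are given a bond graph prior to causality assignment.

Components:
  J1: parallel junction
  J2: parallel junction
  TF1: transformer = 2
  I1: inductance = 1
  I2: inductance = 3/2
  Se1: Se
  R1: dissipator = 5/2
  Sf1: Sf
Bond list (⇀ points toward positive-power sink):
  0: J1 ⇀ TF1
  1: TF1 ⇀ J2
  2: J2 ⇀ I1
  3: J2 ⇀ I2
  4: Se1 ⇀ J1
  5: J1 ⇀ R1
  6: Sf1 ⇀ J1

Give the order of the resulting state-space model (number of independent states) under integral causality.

bond 4 →J1  (Se1: effort source, stroke at far end)
bond 6 →Sf1  (Sf1 fixes flow; stroke at Sf1)
bond 0 →TF1  (common-e at J1 fixed by 4)
bond 5 →R1  (common-e at J1 fixed by 4)
bond 1 →J2  (through TF1, causality passes straight; one stroke at TF1)
bond 2 →I1  (J2: bond 1 brought effort, rest push out)
bond 3 →I2  (J2 effort already set via bond 1)

2  (I1, I2 all integral)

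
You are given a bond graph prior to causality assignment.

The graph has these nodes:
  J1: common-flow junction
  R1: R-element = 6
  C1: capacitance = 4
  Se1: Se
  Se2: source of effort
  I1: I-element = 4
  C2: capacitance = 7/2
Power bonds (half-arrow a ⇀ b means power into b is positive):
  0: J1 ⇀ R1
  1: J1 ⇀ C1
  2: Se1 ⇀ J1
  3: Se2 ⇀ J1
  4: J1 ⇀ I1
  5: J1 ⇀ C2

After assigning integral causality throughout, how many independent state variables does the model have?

3  (C1, C2, I1 all integral)

#2 →J1  (Se1: effort source, stroke at far end)
#3 →J1  (Se2 fixes effort; stroke away)
#1 →J1  (prefer integral on C1)
#4 →I1  (I1: I, integral causality)
#0 →J1  (J1: bond 4 brought flow, rest push out)
#5 →J1  (J1: bond 4 brought flow, rest push out)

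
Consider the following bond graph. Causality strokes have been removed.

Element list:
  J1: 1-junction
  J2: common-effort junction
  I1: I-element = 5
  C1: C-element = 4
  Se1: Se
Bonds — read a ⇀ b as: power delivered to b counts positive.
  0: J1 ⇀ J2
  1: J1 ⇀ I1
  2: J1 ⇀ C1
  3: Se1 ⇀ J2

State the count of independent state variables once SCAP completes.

#3 stroke→J2  (Se1 (Se) sets effort on bond)
#0 stroke→J1  (J2 effort already set via bond 3)
#1 stroke→I1  (prefer integral on I1)
#2 stroke→J1  (J1: bond 1 brought flow, rest push out)

2  (C1, I1 all integral)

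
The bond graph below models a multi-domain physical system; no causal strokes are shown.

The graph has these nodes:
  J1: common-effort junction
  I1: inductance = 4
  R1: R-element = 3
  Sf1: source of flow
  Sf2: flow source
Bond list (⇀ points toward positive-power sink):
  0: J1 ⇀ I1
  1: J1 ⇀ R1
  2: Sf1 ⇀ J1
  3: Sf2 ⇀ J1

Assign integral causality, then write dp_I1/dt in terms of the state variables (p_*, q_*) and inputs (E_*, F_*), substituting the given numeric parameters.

dp_I1/dt = 3*F_Sf1 + 3*F_Sf2 - 3*p_I1/4

bond 2 stroke→Sf1  (Sf1 (Sf) sets flow on bond)
bond 3 stroke→Sf2  (Sf2 fixes flow; stroke at Sf2)
bond 0 stroke→I1  (I1 outputs flow p/I1)
bond 1 stroke→J1  (J1 needs exactly one e-in)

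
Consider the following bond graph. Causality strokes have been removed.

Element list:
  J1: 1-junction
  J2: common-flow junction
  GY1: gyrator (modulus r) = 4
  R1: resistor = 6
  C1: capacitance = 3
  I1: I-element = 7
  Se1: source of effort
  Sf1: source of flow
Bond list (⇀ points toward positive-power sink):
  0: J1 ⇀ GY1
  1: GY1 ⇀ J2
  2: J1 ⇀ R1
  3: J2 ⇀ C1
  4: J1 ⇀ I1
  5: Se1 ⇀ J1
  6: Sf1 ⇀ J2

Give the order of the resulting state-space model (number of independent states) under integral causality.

2  (C1, I1 all integral)

bond 5 |J1  (Se1 fixes effort; stroke away)
bond 6 |Sf1  (Sf1 fixes flow; stroke at Sf1)
bond 1 |J2  (1-jn J2 has f-setter on 6)
bond 3 |J2  (common-f at J2 fixed by 6)
bond 0 |J1  (through GY1, causality inverts; strokes same side of GY1)
bond 4 |I1  (prefer integral on I1)
bond 2 |J1  (1-jn J1 has f-setter on 4)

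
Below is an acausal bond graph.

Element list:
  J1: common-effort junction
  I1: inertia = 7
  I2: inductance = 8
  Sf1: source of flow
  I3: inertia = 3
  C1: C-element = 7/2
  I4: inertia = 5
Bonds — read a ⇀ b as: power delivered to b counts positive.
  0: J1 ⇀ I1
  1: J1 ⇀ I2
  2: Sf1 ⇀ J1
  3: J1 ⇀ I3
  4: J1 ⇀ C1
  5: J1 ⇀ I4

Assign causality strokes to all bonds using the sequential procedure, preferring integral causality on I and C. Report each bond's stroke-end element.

#0 stroke→I1
#1 stroke→I2
#2 stroke→Sf1
#3 stroke→I3
#4 stroke→J1
#5 stroke→I4

#2 stroke at Sf1  (Sf1 (Sf) sets flow on bond)
#0 stroke at I1  (I1: I, integral causality)
#1 stroke at I2  (I2 integral (f out))
#3 stroke at I3  (I3 integral (f out))
#4 stroke at J1  (C1 outputs effort q/C1)
#5 stroke at I4  (0-jn J1 has e-setter on 4)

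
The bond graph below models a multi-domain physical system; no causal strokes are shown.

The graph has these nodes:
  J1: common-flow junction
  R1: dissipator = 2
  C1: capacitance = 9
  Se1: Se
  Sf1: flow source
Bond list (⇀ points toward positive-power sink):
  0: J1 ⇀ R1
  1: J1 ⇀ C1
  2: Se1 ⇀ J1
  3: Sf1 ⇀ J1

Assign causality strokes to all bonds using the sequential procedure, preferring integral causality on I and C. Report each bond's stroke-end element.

β0 stroke→J1
β1 stroke→J1
β2 stroke→J1
β3 stroke→Sf1

#2 →J1  (Se1: effort source, stroke at far end)
#3 →Sf1  (source Sf1 imposes f)
#0 →J1  (common-f at J1 fixed by 3)
#1 →J1  (1-jn J1 has f-setter on 3)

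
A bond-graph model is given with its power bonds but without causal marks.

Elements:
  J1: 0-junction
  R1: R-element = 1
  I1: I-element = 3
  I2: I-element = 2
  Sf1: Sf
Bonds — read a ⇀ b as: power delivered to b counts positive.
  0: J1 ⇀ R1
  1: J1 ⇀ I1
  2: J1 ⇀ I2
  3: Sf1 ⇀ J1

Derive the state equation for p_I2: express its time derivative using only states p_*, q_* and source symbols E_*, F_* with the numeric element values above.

bond 3 →Sf1  (Sf1 (Sf) sets flow on bond)
bond 1 →I1  (I1 integral (f out))
bond 2 →I2  (I2: I, integral causality)
bond 0 →J1  (closing 0-jn rule on J1)

dp_I2/dt = F_Sf1 - p_I1/3 - p_I2/2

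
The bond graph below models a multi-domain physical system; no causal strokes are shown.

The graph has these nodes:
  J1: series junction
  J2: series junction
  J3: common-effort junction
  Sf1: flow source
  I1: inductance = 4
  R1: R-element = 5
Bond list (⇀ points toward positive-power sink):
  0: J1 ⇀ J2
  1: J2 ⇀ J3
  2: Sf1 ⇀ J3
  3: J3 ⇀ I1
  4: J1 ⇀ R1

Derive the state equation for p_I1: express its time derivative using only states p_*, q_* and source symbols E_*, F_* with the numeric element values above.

dp_I1/dt = 5*F_Sf1 - 5*p_I1/4

bond 2 |Sf1  (Sf1 fixes flow; stroke at Sf1)
bond 3 |I1  (prefer integral on I1)
bond 1 |J3  (closing 0-jn rule on J3)
bond 0 |J2  (J2 flow already set via bond 1)
bond 4 |J1  (J1 flow already set via bond 0)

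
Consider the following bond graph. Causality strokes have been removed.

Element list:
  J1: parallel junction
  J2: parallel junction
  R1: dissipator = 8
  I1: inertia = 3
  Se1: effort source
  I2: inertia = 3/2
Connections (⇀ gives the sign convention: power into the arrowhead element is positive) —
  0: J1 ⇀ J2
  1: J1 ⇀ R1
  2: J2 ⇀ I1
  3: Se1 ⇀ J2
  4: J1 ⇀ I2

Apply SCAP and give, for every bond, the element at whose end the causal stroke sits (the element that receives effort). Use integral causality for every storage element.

#3 stroke at J2  (Se1 fixes effort; stroke away)
#0 stroke at J1  (common-e at J2 fixed by 3)
#2 stroke at I1  (J2 effort already set via bond 3)
#1 stroke at R1  (J1 effort already set via bond 0)
#4 stroke at I2  (common-e at J1 fixed by 0)

#0 stroke→J1
#1 stroke→R1
#2 stroke→I1
#3 stroke→J2
#4 stroke→I2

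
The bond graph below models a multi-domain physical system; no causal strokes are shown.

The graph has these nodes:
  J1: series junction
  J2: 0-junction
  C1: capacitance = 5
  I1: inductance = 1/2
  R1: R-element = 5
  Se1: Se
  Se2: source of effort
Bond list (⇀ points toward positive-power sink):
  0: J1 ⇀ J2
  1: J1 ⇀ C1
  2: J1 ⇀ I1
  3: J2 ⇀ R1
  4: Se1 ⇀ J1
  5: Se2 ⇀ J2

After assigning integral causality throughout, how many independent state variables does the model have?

2  (C1, I1 all integral)

β4 |J1  (Se1 fixes effort; stroke away)
β5 |J2  (source Se2 imposes e)
β0 |J1  (common-e at J2 fixed by 5)
β3 |R1  (common-e at J2 fixed by 5)
β1 |J1  (prefer integral on C1)
β2 |I1  (J1 needs exactly one f-in)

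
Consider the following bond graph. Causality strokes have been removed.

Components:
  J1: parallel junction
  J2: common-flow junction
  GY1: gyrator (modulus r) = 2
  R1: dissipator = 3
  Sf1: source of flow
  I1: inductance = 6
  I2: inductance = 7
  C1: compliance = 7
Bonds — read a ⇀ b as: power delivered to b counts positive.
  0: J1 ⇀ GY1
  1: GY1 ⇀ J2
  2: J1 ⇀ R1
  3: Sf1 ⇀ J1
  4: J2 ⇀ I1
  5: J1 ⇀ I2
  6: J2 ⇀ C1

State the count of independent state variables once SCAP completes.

3  (C1, I1, I2 all integral)

β3 |Sf1  (Sf1 (Sf) sets flow on bond)
β4 |I1  (prefer integral on I1)
β1 |J2  (J2 flow already set via bond 4)
β6 |J2  (common-f at J2 fixed by 4)
β0 |J1  (through GY1, causality inverts; strokes same side of GY1)
β2 |R1  (J1 effort already set via bond 0)
β5 |I2  (common-e at J1 fixed by 0)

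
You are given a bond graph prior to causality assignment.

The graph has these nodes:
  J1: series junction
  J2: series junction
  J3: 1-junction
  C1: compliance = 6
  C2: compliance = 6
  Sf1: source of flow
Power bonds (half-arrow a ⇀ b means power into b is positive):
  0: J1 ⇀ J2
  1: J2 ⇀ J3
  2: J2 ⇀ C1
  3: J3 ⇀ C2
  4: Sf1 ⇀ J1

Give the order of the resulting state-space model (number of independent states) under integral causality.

β4 →Sf1  (Sf1: flow source, stroke at near end)
β0 →J1  (J1: bond 4 brought flow, rest push out)
β1 →J2  (1-jn J2 has f-setter on 0)
β2 →J2  (J2 flow already set via bond 0)
β3 →J3  (1-jn J3 has f-setter on 1)

2  (C1, C2 all integral)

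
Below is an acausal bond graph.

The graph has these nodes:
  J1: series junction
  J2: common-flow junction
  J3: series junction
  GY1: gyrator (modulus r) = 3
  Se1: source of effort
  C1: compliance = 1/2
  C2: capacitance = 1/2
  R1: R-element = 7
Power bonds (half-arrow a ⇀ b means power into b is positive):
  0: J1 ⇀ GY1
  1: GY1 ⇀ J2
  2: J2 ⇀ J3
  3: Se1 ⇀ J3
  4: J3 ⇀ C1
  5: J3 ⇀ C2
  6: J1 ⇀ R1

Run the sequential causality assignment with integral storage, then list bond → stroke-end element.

bond 0 |GY1
bond 1 |GY1
bond 2 |J2
bond 3 |J3
bond 4 |J3
bond 5 |J3
bond 6 |J1

bond 3 →J3  (Se1: effort source, stroke at far end)
bond 4 →J3  (C1: C, integral causality)
bond 5 →J3  (C2 integral (e out))
bond 2 →J2  (J3 needs exactly one f-in)
bond 1 →GY1  (closing 1-jn rule on J2)
bond 0 →GY1  (GY GY1: same side as bond 1)
bond 6 →J1  (1-jn J1 has f-setter on 0)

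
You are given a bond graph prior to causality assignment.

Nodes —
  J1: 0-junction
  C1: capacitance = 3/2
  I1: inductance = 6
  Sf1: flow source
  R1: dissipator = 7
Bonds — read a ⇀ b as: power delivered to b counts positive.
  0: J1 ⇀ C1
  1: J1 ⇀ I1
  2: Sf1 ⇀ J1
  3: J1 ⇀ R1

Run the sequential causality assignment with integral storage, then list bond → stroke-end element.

#0 →J1
#1 →I1
#2 →Sf1
#3 →R1

b2 stroke at Sf1  (Sf1 fixes flow; stroke at Sf1)
b0 stroke at J1  (C1 integral (e out))
b1 stroke at I1  (J1 effort already set via bond 0)
b3 stroke at R1  (0-jn J1 has e-setter on 0)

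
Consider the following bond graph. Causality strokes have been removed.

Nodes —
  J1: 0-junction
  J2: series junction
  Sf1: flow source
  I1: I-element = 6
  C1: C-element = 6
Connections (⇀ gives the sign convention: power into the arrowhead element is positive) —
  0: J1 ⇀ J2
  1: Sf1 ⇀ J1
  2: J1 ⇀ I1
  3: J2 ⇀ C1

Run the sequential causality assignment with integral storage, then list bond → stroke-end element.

b1 stroke at Sf1  (source Sf1 imposes f)
b2 stroke at I1  (I1 integral (f out))
b0 stroke at J1  (J1: last free bond brings effort in)
b3 stroke at J2  (common-f at J2 fixed by 0)

bond 0 →J1
bond 1 →Sf1
bond 2 →I1
bond 3 →J2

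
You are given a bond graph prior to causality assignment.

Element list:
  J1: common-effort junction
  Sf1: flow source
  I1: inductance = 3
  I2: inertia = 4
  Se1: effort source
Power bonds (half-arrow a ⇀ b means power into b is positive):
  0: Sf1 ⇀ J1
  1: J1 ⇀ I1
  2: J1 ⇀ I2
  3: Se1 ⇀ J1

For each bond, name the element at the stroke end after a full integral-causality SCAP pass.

#0 stroke at Sf1  (source Sf1 imposes f)
#3 stroke at J1  (Se1 fixes effort; stroke away)
#1 stroke at I1  (0-jn J1 has e-setter on 3)
#2 stroke at I2  (J1: bond 3 brought effort, rest push out)

bond 0 →Sf1
bond 1 →I1
bond 2 →I2
bond 3 →J1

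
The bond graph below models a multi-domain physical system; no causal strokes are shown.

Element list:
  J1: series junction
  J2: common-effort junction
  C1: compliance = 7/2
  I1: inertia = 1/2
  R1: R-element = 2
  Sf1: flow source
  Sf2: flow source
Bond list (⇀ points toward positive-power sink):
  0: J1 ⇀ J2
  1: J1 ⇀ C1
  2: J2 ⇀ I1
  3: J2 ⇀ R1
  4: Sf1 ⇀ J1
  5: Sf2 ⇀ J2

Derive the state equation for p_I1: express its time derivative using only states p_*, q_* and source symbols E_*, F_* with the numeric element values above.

dp_I1/dt = 2*F_Sf1 + 2*F_Sf2 - 4*p_I1

β4 stroke at Sf1  (Sf1 (Sf) sets flow on bond)
β5 stroke at Sf2  (Sf2: flow source, stroke at near end)
β0 stroke at J1  (J1 flow already set via bond 4)
β1 stroke at J1  (J1: bond 4 brought flow, rest push out)
β2 stroke at I1  (I1 outputs flow p/I1)
β3 stroke at J2  (J2: last free bond brings effort in)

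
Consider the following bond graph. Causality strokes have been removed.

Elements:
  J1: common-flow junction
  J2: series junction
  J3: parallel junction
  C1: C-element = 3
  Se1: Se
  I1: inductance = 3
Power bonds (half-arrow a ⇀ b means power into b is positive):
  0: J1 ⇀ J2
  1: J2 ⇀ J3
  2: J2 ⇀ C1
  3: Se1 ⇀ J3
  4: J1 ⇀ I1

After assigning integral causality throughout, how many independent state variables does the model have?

2  (C1, I1 all integral)

#3 →J3  (Se1: effort source, stroke at far end)
#1 →J2  (J3 effort already set via bond 3)
#2 →J2  (C1: C, integral causality)
#0 →J1  (closing 1-jn rule on J2)
#4 →I1  (closing 1-jn rule on J1)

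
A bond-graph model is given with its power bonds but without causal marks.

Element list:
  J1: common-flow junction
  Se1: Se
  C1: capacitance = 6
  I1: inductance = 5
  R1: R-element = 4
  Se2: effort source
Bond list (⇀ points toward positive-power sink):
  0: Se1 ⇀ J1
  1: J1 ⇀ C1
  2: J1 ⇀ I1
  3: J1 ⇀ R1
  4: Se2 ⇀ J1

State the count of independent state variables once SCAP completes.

2  (C1, I1 all integral)

b0 →J1  (Se1: effort source, stroke at far end)
b4 →J1  (Se2 (Se) sets effort on bond)
b1 →J1  (C1: C, integral causality)
b2 →I1  (I1 integral (f out))
b3 →J1  (common-f at J1 fixed by 2)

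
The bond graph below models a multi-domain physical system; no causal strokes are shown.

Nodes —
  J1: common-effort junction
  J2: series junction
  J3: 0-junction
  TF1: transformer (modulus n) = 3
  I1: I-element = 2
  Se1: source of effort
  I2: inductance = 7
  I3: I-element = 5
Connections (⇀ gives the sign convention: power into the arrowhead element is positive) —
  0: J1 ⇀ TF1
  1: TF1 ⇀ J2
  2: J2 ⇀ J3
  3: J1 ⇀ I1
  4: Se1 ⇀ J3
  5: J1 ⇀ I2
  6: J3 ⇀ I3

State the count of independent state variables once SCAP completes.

bond 4 →J3  (source Se1 imposes e)
bond 2 →J2  (J3: bond 4 brought effort, rest push out)
bond 6 →I3  (common-e at J3 fixed by 4)
bond 1 →TF1  (J2: last free bond brings flow in)
bond 0 →J1  (TF1: transformer flips bond 1)
bond 3 →I1  (J1 effort already set via bond 0)
bond 5 →I2  (J1 effort already set via bond 0)

3  (I1, I2, I3 all integral)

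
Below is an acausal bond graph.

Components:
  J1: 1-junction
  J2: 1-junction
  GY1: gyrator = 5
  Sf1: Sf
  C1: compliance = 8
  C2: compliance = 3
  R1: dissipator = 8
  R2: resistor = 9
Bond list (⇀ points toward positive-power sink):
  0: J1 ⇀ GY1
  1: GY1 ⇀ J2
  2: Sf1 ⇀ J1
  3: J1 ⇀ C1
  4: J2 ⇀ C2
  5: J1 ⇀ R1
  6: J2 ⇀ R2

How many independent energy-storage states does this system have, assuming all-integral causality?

bond 2 →Sf1  (Sf1 (Sf) sets flow on bond)
bond 0 →J1  (J1 flow already set via bond 2)
bond 3 →J1  (1-jn J1 has f-setter on 2)
bond 5 →J1  (1-jn J1 has f-setter on 2)
bond 1 →J2  (GY1 both-in/both-out from 0)
bond 4 →J2  (C2 integral (e out))
bond 6 →R2  (only one flow-in slot at J2)

2  (C1, C2 all integral)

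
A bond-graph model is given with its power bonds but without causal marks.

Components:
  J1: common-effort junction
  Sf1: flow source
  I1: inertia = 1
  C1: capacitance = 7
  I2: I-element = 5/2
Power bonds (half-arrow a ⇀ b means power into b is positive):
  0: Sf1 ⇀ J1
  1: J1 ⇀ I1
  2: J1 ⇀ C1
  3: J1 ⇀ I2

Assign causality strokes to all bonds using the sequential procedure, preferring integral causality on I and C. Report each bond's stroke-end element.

#0 stroke→Sf1  (source Sf1 imposes f)
#1 stroke→I1  (I1: I, integral causality)
#2 stroke→J1  (C1 integral (e out))
#3 stroke→I2  (J1: bond 2 brought effort, rest push out)

b0 →Sf1
b1 →I1
b2 →J1
b3 →I2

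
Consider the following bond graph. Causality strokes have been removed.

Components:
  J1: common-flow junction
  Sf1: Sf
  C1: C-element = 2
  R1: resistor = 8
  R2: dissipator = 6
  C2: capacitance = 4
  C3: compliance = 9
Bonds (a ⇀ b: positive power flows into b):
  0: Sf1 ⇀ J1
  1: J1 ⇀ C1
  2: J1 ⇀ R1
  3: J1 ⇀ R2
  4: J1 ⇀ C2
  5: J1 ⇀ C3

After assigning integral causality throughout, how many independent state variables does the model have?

3  (C1, C2, C3 all integral)

#0 stroke at Sf1  (Sf1: flow source, stroke at near end)
#1 stroke at J1  (J1 flow already set via bond 0)
#2 stroke at J1  (1-jn J1 has f-setter on 0)
#3 stroke at J1  (J1: bond 0 brought flow, rest push out)
#4 stroke at J1  (common-f at J1 fixed by 0)
#5 stroke at J1  (1-jn J1 has f-setter on 0)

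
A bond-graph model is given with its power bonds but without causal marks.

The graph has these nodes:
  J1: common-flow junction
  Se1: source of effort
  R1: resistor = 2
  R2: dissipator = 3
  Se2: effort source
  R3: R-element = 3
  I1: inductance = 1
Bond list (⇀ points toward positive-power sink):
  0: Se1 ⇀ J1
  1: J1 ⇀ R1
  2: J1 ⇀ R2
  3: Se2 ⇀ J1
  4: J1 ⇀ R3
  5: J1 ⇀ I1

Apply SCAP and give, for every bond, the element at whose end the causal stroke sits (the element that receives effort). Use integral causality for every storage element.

β0 |J1
β1 |J1
β2 |J1
β3 |J1
β4 |J1
β5 |I1

β0 →J1  (Se1 fixes effort; stroke away)
β3 →J1  (source Se2 imposes e)
β5 →I1  (prefer integral on I1)
β1 →J1  (J1 flow already set via bond 5)
β2 →J1  (common-f at J1 fixed by 5)
β4 →J1  (common-f at J1 fixed by 5)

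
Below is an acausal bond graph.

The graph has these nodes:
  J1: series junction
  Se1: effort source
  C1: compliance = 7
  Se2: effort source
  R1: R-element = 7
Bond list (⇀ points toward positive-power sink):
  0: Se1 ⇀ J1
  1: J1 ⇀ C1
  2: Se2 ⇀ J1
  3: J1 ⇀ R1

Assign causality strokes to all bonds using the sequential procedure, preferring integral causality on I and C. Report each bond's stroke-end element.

#0 stroke→J1  (source Se1 imposes e)
#2 stroke→J1  (Se2: effort source, stroke at far end)
#1 stroke→J1  (C1 integral (e out))
#3 stroke→R1  (J1: last free bond brings flow in)

b0 stroke at J1
b1 stroke at J1
b2 stroke at J1
b3 stroke at R1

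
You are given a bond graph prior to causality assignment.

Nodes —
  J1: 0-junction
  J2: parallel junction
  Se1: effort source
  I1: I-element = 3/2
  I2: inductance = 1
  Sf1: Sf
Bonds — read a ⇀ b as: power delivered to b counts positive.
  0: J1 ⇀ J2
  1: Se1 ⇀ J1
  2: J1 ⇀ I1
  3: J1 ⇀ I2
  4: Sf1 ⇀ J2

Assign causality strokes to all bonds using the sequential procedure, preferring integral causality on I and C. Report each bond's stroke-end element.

b1 stroke→J1  (source Se1 imposes e)
b4 stroke→Sf1  (Sf1 (Sf) sets flow on bond)
b0 stroke→J2  (J1 effort already set via bond 1)
b2 stroke→I1  (0-jn J1 has e-setter on 1)
b3 stroke→I2  (J1: bond 1 brought effort, rest push out)

b0 |J2
b1 |J1
b2 |I1
b3 |I2
b4 |Sf1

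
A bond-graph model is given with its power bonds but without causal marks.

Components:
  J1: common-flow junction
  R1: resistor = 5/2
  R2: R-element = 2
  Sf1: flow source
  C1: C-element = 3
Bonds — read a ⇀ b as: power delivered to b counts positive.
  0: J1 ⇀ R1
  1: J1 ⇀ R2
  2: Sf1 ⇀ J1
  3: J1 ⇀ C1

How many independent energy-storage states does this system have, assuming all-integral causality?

1  (C1 all integral)

β2 stroke→Sf1  (Sf1 (Sf) sets flow on bond)
β0 stroke→J1  (common-f at J1 fixed by 2)
β1 stroke→J1  (J1: bond 2 brought flow, rest push out)
β3 stroke→J1  (J1 flow already set via bond 2)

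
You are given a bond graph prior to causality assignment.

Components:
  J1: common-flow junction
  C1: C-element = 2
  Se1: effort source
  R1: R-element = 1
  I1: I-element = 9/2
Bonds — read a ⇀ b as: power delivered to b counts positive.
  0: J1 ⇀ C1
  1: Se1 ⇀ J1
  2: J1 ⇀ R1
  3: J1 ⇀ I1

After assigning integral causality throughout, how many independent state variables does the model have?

β1 |J1  (Se1 fixes effort; stroke away)
β0 |J1  (C1 outputs effort q/C1)
β3 |I1  (prefer integral on I1)
β2 |J1  (J1 flow already set via bond 3)

2  (C1, I1 all integral)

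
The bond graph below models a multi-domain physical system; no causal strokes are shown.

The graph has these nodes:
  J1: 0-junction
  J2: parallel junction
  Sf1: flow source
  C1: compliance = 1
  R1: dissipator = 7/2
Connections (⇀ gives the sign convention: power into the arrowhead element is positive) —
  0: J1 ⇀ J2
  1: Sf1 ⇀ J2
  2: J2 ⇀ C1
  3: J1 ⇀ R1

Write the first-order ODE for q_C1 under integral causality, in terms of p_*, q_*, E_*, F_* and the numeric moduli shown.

dq_C1/dt = F_Sf1 - 2*q_C1/7

#1 |Sf1  (Sf1 fixes flow; stroke at Sf1)
#2 |J2  (prefer integral on C1)
#0 |J1  (J2: bond 2 brought effort, rest push out)
#3 |R1  (0-jn J1 has e-setter on 0)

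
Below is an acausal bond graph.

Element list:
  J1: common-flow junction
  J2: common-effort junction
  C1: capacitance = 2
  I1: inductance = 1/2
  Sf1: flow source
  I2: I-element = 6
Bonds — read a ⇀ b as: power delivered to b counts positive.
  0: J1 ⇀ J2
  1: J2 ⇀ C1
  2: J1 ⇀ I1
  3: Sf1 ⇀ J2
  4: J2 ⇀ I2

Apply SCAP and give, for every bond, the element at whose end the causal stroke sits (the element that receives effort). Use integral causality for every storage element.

β0 stroke at J1
β1 stroke at J2
β2 stroke at I1
β3 stroke at Sf1
β4 stroke at I2

β3 stroke at Sf1  (Sf1: flow source, stroke at near end)
β1 stroke at J2  (C1 integral (e out))
β0 stroke at J1  (J2 effort already set via bond 1)
β4 stroke at I2  (J2: bond 1 brought effort, rest push out)
β2 stroke at I1  (only one flow-in slot at J1)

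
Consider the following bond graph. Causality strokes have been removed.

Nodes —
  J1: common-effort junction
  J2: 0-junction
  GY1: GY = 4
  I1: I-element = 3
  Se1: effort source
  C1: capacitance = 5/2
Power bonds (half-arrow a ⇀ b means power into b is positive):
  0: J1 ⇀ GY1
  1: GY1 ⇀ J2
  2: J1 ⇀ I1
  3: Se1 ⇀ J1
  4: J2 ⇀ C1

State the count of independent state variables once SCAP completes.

#3 →J1  (Se1 (Se) sets effort on bond)
#0 →GY1  (J1 effort already set via bond 3)
#2 →I1  (0-jn J1 has e-setter on 3)
#1 →GY1  (GY1: gyrator matches bond 0)
#4 →J2  (only one effort-in slot at J2)

2  (C1, I1 all integral)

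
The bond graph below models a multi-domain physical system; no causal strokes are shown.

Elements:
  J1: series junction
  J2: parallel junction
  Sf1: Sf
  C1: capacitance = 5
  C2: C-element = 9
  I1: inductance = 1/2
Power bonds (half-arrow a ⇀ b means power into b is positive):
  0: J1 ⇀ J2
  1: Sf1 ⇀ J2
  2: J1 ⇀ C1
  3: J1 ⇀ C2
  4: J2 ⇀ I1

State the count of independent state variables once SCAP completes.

3  (C1, C2, I1 all integral)

bond 1 |Sf1  (source Sf1 imposes f)
bond 2 |J1  (C1: C, integral causality)
bond 3 |J1  (prefer integral on C2)
bond 0 |J2  (closing 1-jn rule on J1)
bond 4 |I1  (J2: bond 0 brought effort, rest push out)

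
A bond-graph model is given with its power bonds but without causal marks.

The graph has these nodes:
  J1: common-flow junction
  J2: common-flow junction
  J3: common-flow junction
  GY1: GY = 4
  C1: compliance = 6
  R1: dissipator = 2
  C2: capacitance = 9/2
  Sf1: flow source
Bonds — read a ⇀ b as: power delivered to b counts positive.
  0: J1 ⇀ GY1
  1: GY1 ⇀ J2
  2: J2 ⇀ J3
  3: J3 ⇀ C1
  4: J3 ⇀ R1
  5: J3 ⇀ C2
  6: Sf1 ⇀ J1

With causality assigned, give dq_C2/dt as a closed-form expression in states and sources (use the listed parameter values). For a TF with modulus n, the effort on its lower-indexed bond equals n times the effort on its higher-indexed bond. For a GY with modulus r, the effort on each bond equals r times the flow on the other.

dq_C2/dt = 2*F_Sf1 - q_C1/12 - q_C2/9

bond 6 stroke at Sf1  (Sf1: flow source, stroke at near end)
bond 0 stroke at J1  (J1: bond 6 brought flow, rest push out)
bond 1 stroke at J2  (GY1: gyrator matches bond 0)
bond 2 stroke at J3  (J2 needs exactly one f-in)
bond 3 stroke at J3  (C1 outputs effort q/C1)
bond 5 stroke at J3  (C2 integral (e out))
bond 4 stroke at R1  (J3: last free bond brings flow in)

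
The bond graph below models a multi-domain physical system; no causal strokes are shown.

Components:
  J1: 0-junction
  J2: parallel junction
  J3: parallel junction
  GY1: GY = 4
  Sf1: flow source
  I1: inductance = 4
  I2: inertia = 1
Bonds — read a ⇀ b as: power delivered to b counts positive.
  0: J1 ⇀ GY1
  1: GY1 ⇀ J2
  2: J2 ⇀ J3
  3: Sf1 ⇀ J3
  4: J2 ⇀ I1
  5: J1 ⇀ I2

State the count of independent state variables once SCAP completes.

β3 |Sf1  (Sf1: flow source, stroke at near end)
β2 |J3  (only one effort-in slot at J3)
β4 |I1  (I1 outputs flow p/I1)
β1 |J2  (closing 0-jn rule on J2)
β0 |J1  (through GY1, causality inverts; strokes same side of GY1)
β5 |I2  (common-e at J1 fixed by 0)

2  (I1, I2 all integral)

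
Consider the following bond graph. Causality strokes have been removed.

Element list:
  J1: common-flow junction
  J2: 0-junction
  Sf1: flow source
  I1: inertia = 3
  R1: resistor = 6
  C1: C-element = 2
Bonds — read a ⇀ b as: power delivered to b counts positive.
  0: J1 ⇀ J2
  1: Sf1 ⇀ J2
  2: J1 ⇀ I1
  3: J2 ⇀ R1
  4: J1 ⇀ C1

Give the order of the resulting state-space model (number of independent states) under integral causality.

b1 stroke→Sf1  (source Sf1 imposes f)
b2 stroke→I1  (I1 outputs flow p/I1)
b0 stroke→J1  (common-f at J1 fixed by 2)
b4 stroke→J1  (common-f at J1 fixed by 2)
b3 stroke→J2  (closing 0-jn rule on J2)

2  (C1, I1 all integral)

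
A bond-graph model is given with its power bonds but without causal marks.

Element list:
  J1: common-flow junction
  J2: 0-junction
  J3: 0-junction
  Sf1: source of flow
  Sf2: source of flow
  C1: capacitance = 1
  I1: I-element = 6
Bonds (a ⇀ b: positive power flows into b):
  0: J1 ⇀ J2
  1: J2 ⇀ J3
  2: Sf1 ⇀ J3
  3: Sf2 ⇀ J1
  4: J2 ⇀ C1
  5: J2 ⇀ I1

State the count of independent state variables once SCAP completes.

2  (C1, I1 all integral)

b2 stroke→Sf1  (Sf1 fixes flow; stroke at Sf1)
b3 stroke→Sf2  (source Sf2 imposes f)
b0 stroke→J1  (J1 flow already set via bond 3)
b1 stroke→J3  (only one effort-in slot at J3)
b4 stroke→J2  (C1: C, integral causality)
b5 stroke→I1  (J2: bond 4 brought effort, rest push out)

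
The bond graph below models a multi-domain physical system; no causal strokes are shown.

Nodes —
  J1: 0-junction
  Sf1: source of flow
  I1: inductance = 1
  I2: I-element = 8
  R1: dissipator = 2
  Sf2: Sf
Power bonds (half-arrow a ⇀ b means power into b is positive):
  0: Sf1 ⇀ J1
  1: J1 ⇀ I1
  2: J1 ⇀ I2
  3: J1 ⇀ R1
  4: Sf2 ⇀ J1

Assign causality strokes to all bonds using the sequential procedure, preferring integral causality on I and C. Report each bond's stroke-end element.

#0 stroke→Sf1  (source Sf1 imposes f)
#4 stroke→Sf2  (Sf2 (Sf) sets flow on bond)
#1 stroke→I1  (prefer integral on I1)
#2 stroke→I2  (prefer integral on I2)
#3 stroke→J1  (only one effort-in slot at J1)

β0 |Sf1
β1 |I1
β2 |I2
β3 |J1
β4 |Sf2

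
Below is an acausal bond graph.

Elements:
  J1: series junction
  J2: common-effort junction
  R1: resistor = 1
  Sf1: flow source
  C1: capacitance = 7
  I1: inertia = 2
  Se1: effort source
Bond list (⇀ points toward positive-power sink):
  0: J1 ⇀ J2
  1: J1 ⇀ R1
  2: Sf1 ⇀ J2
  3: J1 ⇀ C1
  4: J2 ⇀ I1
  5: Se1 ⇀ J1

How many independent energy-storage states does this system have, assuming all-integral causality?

bond 2 stroke→Sf1  (Sf1 fixes flow; stroke at Sf1)
bond 5 stroke→J1  (Se1: effort source, stroke at far end)
bond 3 stroke→J1  (C1 integral (e out))
bond 4 stroke→I1  (I1 integral (f out))
bond 0 stroke→J2  (J2 needs exactly one e-in)
bond 1 stroke→J1  (J1 flow already set via bond 0)

2  (C1, I1 all integral)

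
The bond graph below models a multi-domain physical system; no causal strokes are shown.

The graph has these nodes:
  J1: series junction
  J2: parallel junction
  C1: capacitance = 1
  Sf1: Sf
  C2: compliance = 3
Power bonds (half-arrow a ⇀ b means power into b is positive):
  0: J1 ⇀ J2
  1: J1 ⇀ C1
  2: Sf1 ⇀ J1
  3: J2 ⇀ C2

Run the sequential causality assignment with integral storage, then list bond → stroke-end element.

β0 →J1
β1 →J1
β2 →Sf1
β3 →J2

b2 stroke at Sf1  (Sf1 fixes flow; stroke at Sf1)
b0 stroke at J1  (J1: bond 2 brought flow, rest push out)
b1 stroke at J1  (J1 flow already set via bond 2)
b3 stroke at J2  (J2: last free bond brings effort in)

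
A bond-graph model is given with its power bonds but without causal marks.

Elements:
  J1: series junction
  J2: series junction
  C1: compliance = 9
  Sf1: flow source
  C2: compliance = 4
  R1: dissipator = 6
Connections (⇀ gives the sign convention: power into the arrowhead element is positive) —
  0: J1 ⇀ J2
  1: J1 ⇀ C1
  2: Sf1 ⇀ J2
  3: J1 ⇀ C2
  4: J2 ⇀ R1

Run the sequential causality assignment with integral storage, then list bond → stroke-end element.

b2 |Sf1  (Sf1 fixes flow; stroke at Sf1)
b0 |J2  (1-jn J2 has f-setter on 2)
b4 |J2  (J2: bond 2 brought flow, rest push out)
b1 |J1  (common-f at J1 fixed by 0)
b3 |J1  (J1: bond 0 brought flow, rest push out)

bond 0 stroke at J2
bond 1 stroke at J1
bond 2 stroke at Sf1
bond 3 stroke at J1
bond 4 stroke at J2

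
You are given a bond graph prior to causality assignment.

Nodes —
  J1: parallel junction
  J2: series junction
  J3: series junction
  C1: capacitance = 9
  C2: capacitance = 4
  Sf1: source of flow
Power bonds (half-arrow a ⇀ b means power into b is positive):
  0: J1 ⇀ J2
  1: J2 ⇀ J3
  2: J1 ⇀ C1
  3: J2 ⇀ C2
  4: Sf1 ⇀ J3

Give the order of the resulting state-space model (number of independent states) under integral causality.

β4 |Sf1  (Sf1 fixes flow; stroke at Sf1)
β1 |J3  (1-jn J3 has f-setter on 4)
β0 |J2  (J2 flow already set via bond 1)
β3 |J2  (1-jn J2 has f-setter on 1)
β2 |J1  (J1 needs exactly one e-in)

2  (C1, C2 all integral)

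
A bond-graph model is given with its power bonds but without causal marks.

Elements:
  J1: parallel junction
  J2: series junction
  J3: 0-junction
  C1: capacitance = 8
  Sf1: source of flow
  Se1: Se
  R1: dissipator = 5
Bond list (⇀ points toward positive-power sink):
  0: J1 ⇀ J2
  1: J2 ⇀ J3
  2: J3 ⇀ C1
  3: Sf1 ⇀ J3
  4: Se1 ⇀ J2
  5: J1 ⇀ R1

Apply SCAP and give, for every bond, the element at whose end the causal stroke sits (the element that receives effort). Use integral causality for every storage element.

bond 3 stroke at Sf1  (Sf1 (Sf) sets flow on bond)
bond 4 stroke at J2  (Se1 fixes effort; stroke away)
bond 2 stroke at J3  (prefer integral on C1)
bond 1 stroke at J2  (J3: bond 2 brought effort, rest push out)
bond 0 stroke at J1  (only one flow-in slot at J2)
bond 5 stroke at R1  (0-jn J1 has e-setter on 0)

bond 0 |J1
bond 1 |J2
bond 2 |J3
bond 3 |Sf1
bond 4 |J2
bond 5 |R1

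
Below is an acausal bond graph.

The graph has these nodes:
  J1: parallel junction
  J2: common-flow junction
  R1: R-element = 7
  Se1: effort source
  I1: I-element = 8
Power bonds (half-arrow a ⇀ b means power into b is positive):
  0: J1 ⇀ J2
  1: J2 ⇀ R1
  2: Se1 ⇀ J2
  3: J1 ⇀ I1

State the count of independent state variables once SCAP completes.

β2 →J2  (Se1 (Se) sets effort on bond)
β3 →I1  (I1: I, integral causality)
β0 →J1  (closing 0-jn rule on J1)
β1 →J2  (1-jn J2 has f-setter on 0)

1  (I1 all integral)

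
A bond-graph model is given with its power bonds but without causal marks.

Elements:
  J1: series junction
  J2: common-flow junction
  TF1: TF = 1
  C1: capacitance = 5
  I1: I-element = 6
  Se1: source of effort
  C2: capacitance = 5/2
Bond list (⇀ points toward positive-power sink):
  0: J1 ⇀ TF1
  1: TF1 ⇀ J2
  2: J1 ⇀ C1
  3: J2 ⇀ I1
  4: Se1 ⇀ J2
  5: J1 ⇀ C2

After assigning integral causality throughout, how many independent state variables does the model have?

3  (C1, C2, I1 all integral)

bond 4 stroke at J2  (Se1 fixes effort; stroke away)
bond 2 stroke at J1  (prefer integral on C1)
bond 3 stroke at I1  (I1 outputs flow p/I1)
bond 1 stroke at J2  (common-f at J2 fixed by 3)
bond 0 stroke at TF1  (TF1 one-in-one-out from 1)
bond 5 stroke at J1  (J1: bond 0 brought flow, rest push out)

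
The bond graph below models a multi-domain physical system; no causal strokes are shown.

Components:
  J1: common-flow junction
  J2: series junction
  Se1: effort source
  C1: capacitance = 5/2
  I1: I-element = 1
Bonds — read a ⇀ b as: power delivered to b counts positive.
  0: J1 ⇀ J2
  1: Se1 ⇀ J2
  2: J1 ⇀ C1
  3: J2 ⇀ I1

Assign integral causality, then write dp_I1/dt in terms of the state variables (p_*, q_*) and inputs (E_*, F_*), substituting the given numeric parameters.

dp_I1/dt = E_Se1 - 2*q_C1/5

#1 →J2  (Se1 fixes effort; stroke away)
#2 →J1  (C1 outputs effort q/C1)
#0 →J2  (closing 1-jn rule on J1)
#3 →I1  (J2 needs exactly one f-in)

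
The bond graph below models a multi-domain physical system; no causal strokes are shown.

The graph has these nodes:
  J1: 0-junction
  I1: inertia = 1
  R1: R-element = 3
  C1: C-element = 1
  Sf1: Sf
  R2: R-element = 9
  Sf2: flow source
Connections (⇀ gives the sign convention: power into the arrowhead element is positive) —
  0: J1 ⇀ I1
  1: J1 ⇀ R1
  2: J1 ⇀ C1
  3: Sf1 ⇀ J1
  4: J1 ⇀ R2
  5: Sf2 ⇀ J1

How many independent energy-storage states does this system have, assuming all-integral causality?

β3 stroke at Sf1  (Sf1 (Sf) sets flow on bond)
β5 stroke at Sf2  (Sf2 (Sf) sets flow on bond)
β0 stroke at I1  (I1: I, integral causality)
β2 stroke at J1  (C1: C, integral causality)
β1 stroke at R1  (common-e at J1 fixed by 2)
β4 stroke at R2  (J1: bond 2 brought effort, rest push out)

2  (C1, I1 all integral)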